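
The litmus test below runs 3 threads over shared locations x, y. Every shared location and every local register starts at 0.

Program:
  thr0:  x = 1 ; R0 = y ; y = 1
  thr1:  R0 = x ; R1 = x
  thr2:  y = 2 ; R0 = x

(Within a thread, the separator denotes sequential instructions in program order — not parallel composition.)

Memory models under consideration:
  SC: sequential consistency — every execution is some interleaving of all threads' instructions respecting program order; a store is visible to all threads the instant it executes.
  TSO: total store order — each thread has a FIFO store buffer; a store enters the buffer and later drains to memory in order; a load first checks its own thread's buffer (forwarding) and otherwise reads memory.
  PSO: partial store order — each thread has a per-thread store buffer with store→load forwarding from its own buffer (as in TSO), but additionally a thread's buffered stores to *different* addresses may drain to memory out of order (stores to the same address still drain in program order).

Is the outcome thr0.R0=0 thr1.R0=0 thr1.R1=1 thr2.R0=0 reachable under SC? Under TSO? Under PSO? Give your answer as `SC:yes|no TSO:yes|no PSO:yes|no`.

outcome vector order: (thr0.R0,thr1.R0,thr1.R1,thr2.R0)
SC: 9 outcomes — {<0 0 0 1>, <0 0 1 1>, <0 1 1 1>, <2 0 0 0>, <2 0 0 1>, <2 0 1 0>, <2 0 1 1>, <2 1 1 0>, <2 1 1 1>}
TSO: 12 outcomes — {<0 0 0 0>, <0 0 0 1>, <0 0 1 0>, <0 0 1 1>, <0 1 1 0>, <0 1 1 1>, <2 0 0 0>, <2 0 0 1>, <2 0 1 0>, <2 0 1 1>, <2 1 1 0>, <2 1 1 1>}
PSO: 12 outcomes — {<0 0 0 0>, <0 0 0 1>, <0 0 1 0>, <0 0 1 1>, <0 1 1 0>, <0 1 1 1>, <2 0 0 0>, <2 0 0 1>, <2 0 1 0>, <2 0 1 1>, <2 1 1 0>, <2 1 1 1>}
target <0 0 1 0> ∈ {TSO,PSO}

SC:no TSO:yes PSO:yes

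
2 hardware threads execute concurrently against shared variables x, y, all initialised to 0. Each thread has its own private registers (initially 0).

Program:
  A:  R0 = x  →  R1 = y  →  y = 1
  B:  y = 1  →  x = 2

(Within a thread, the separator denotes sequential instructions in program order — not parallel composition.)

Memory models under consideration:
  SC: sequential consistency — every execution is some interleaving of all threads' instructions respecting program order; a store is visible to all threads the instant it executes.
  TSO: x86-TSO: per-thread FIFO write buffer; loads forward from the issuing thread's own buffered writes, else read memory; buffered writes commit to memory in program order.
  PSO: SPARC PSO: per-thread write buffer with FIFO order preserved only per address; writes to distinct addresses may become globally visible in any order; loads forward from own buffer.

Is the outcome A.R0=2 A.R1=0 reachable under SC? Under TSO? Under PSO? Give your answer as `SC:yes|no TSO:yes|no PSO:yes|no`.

outcome vector order: (A.R0,A.R1)
SC: 3 outcomes — {<0 0>; <0 1>; <2 1>}
TSO: 3 outcomes — {<0 0>; <0 1>; <2 1>}
PSO: 4 outcomes — {<0 0>; <0 1>; <2 0>; <2 1>}
target <2 0> ∈ {PSO}

SC:no TSO:no PSO:yes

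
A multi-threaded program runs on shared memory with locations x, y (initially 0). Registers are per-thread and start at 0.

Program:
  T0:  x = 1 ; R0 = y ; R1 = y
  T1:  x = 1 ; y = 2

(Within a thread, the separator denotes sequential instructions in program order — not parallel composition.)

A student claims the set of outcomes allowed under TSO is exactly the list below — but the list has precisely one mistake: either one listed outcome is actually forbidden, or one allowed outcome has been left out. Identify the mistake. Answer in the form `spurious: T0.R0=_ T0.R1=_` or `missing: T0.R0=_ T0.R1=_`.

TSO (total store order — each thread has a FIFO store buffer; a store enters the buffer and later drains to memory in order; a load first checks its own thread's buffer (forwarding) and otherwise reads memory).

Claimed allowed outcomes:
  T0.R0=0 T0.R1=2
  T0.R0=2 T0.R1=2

missing: T0.R0=0 T0.R1=0

outcome vector order: (T0.R0,T0.R1)
under TSO → (0,0), (0,2), (2,2)
TSO∖claimed = {(0,0)}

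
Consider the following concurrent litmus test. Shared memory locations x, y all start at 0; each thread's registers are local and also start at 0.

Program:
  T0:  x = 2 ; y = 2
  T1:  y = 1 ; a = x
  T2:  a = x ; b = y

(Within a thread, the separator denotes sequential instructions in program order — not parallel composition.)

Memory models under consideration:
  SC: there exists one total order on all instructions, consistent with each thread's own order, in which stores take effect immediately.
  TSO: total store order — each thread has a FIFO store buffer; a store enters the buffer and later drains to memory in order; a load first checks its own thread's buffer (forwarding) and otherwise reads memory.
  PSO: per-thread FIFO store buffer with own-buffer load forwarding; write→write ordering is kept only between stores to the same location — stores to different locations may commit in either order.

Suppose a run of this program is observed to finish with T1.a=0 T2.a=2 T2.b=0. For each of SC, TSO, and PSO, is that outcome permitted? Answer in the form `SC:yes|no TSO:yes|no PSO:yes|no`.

SC:no TSO:yes PSO:yes

outcome vector order: (T1.a,T2.a,T2.b)
SC: 11 outcomes — {(0,0,0) (0,0,1) (0,0,2) (0,2,1) (0,2,2) (2,0,0) (2,0,1) (2,0,2) (2,2,0) (2,2,1) (2,2,2)}
TSO: 12 outcomes — {(0,0,0) (0,0,1) (0,0,2) (0,2,0) (0,2,1) (0,2,2) (2,0,0) (2,0,1) (2,0,2) (2,2,0) (2,2,1) (2,2,2)}
PSO: 12 outcomes — {(0,0,0) (0,0,1) (0,0,2) (0,2,0) (0,2,1) (0,2,2) (2,0,0) (2,0,1) (2,0,2) (2,2,0) (2,2,1) (2,2,2)}
target (0,2,0) ∈ {TSO,PSO}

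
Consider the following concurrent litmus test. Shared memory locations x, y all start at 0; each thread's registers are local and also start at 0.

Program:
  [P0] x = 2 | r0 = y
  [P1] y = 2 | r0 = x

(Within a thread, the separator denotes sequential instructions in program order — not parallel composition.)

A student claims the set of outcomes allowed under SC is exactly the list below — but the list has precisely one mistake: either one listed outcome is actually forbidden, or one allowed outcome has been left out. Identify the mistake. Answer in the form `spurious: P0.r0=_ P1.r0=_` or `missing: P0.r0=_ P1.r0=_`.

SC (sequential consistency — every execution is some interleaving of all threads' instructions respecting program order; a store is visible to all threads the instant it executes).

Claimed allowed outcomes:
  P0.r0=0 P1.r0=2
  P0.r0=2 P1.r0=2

missing: P0.r0=2 P1.r0=0

outcome vector order: (P0.r0,P1.r0)
SC (3): 0/2 2/0 2/2
SC∖claimed = {2/0}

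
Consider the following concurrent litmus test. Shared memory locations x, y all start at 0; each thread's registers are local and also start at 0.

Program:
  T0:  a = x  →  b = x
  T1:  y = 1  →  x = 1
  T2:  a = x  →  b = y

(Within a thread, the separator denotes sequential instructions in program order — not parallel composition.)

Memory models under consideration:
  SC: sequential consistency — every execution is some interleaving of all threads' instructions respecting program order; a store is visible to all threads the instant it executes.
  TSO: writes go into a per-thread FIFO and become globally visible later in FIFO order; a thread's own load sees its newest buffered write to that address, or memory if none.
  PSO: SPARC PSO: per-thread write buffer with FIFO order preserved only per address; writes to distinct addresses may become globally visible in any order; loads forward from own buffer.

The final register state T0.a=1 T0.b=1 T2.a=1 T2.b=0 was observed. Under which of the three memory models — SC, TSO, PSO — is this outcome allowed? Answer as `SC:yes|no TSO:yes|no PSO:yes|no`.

SC:no TSO:no PSO:yes

outcome vector order: (T0.a,T0.b,T2.a,T2.b)
SC: 9 outcomes — {0000 0001 0011 0100 0101 0111 1100 1101 1111}
TSO: 9 outcomes — {0000 0001 0011 0100 0101 0111 1100 1101 1111}
PSO: 12 outcomes — {0000 0001 0010 0011 0100 0101 0110 0111 1100 1101 1110 1111}
target 1110 ∈ {PSO}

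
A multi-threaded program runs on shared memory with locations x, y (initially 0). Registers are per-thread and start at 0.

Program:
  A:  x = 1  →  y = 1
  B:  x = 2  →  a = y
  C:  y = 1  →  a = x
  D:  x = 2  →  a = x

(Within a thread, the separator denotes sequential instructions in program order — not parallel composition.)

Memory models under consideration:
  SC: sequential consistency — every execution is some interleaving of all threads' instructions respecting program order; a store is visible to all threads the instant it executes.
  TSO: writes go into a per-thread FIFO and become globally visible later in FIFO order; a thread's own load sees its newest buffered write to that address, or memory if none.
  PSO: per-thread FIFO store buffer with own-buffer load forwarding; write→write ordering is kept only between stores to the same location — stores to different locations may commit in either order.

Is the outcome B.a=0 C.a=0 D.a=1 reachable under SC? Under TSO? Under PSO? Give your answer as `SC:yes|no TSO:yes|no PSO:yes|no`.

outcome vector order: (B.a,C.a,D.a)
[SC] allowed = {<0 1 1>; <0 1 2>; <0 2 1>; <0 2 2>; <1 0 1>; <1 0 2>; <1 1 1>; <1 1 2>; <1 2 1>; <1 2 2>}
[TSO] allowed = {<0 0 1>; <0 0 2>; <0 1 1>; <0 1 2>; <0 2 1>; <0 2 2>; <1 0 1>; <1 0 2>; <1 1 1>; <1 1 2>; <1 2 1>; <1 2 2>}
[PSO] allowed = {<0 0 1>; <0 0 2>; <0 1 1>; <0 1 2>; <0 2 1>; <0 2 2>; <1 0 1>; <1 0 2>; <1 1 1>; <1 1 2>; <1 2 1>; <1 2 2>}
target <0 0 1> ∈ {TSO,PSO}

SC:no TSO:yes PSO:yes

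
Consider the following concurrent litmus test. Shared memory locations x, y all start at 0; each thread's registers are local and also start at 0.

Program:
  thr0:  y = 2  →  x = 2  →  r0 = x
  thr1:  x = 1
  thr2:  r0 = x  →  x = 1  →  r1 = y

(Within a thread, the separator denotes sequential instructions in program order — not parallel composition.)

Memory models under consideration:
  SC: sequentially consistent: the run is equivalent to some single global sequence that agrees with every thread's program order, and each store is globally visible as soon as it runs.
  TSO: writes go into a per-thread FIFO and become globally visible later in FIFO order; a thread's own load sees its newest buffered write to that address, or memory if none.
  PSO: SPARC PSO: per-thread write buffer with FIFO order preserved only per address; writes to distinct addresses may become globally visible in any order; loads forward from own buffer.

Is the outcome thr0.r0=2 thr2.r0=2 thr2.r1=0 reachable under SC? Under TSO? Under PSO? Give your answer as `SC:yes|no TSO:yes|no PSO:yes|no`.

SC:no TSO:no PSO:yes

outcome vector order: (thr0.r0,thr2.r0,thr2.r1)
under SC → (1,0,0), (1,0,2), (1,1,2), (1,2,2), (2,0,0), (2,0,2), (2,1,0), (2,1,2), (2,2,2)
under TSO → (1,0,0), (1,0,2), (1,1,0), (1,1,2), (1,2,2), (2,0,0), (2,0,2), (2,1,0), (2,1,2), (2,2,2)
under PSO → (1,0,0), (1,0,2), (1,1,0), (1,1,2), (1,2,0), (1,2,2), (2,0,0), (2,0,2), (2,1,0), (2,1,2), (2,2,0), (2,2,2)
target (2,2,0) ∈ {PSO}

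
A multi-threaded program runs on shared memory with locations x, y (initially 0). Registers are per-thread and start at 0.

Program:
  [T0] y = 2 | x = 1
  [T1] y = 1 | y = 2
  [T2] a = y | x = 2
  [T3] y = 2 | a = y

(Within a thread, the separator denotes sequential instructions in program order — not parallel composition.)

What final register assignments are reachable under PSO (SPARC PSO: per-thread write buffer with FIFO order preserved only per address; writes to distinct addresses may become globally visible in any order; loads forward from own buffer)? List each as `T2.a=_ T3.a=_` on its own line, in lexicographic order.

T2.a=0 T3.a=1
T2.a=0 T3.a=2
T2.a=1 T3.a=1
T2.a=1 T3.a=2
T2.a=2 T3.a=1
T2.a=2 T3.a=2

outcome vector order: (T2.a,T3.a)
|PSO outcomes| = 6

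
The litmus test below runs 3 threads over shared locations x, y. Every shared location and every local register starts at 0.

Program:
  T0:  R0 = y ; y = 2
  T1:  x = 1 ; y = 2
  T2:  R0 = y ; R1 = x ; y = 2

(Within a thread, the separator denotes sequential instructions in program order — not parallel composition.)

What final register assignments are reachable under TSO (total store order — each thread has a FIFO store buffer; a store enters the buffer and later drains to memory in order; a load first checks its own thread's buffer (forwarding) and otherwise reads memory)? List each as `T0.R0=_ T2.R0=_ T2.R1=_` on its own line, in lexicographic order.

T0.R0=0 T2.R0=0 T2.R1=0
T0.R0=0 T2.R0=0 T2.R1=1
T0.R0=0 T2.R0=2 T2.R1=0
T0.R0=0 T2.R0=2 T2.R1=1
T0.R0=2 T2.R0=0 T2.R1=0
T0.R0=2 T2.R0=0 T2.R1=1
T0.R0=2 T2.R0=2 T2.R1=1

outcome vector order: (T0.R0,T2.R0,T2.R1)
|TSO outcomes| = 7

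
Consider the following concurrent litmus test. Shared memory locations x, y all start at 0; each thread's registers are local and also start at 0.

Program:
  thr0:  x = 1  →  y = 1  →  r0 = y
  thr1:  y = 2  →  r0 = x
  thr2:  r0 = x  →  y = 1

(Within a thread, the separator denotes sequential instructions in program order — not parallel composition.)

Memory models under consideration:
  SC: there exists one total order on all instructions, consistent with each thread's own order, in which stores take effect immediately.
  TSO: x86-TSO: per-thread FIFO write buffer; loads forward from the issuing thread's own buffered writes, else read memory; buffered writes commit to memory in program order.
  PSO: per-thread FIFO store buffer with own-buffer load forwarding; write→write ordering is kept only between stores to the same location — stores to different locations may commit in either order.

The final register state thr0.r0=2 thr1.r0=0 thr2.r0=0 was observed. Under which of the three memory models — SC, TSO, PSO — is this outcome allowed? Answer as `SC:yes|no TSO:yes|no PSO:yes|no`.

SC:no TSO:yes PSO:yes

outcome vector order: (thr0.r0,thr1.r0,thr2.r0)
[SC] allowed = {(1,0,0); (1,0,1); (1,1,0); (1,1,1); (2,1,0); (2,1,1)}
[TSO] allowed = {(1,0,0); (1,0,1); (1,1,0); (1,1,1); (2,0,0); (2,0,1); (2,1,0); (2,1,1)}
[PSO] allowed = {(1,0,0); (1,0,1); (1,1,0); (1,1,1); (2,0,0); (2,0,1); (2,1,0); (2,1,1)}
target (2,0,0) ∈ {TSO,PSO}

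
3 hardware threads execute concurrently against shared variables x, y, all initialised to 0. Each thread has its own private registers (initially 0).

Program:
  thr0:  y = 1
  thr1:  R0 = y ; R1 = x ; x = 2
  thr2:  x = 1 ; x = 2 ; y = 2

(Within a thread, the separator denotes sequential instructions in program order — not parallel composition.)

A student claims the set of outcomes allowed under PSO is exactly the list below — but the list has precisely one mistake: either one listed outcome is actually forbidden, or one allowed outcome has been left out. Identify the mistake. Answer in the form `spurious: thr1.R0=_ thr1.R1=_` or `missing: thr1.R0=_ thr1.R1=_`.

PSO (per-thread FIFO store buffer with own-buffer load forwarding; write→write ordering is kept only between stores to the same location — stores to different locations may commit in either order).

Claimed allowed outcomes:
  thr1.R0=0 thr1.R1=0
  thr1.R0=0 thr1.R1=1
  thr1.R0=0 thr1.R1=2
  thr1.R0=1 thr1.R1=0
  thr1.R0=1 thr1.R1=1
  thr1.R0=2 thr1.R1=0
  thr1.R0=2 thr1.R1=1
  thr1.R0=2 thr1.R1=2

missing: thr1.R0=1 thr1.R1=2

outcome vector order: (thr1.R0,thr1.R1)
under PSO → (0,0) (0,1) (0,2) (1,0) (1,1) (1,2) (2,0) (2,1) (2,2)
PSO∖claimed = {(1,2)}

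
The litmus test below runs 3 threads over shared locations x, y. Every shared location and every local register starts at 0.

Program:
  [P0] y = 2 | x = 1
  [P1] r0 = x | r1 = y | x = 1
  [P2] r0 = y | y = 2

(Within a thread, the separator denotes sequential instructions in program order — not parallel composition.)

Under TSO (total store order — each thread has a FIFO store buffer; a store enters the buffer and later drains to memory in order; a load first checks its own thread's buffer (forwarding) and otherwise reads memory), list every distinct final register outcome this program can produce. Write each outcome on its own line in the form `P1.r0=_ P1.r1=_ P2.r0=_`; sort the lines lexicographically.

P1.r0=0 P1.r1=0 P2.r0=0
P1.r0=0 P1.r1=0 P2.r0=2
P1.r0=0 P1.r1=2 P2.r0=0
P1.r0=0 P1.r1=2 P2.r0=2
P1.r0=1 P1.r1=2 P2.r0=0
P1.r0=1 P1.r1=2 P2.r0=2

outcome vector order: (P1.r0,P1.r1,P2.r0)
|TSO outcomes| = 6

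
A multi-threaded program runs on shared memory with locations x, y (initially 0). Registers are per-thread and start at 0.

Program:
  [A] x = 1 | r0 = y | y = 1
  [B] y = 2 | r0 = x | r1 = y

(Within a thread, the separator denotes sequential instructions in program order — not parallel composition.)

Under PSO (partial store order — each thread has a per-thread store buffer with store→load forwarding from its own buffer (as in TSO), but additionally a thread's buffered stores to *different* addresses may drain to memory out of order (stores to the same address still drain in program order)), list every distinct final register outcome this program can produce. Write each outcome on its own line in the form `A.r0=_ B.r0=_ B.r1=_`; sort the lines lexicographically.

outcome vector order: (A.r0,B.r0,B.r1)
|PSO outcomes| = 8

A.r0=0 B.r0=0 B.r1=1
A.r0=0 B.r0=0 B.r1=2
A.r0=0 B.r0=1 B.r1=1
A.r0=0 B.r0=1 B.r1=2
A.r0=2 B.r0=0 B.r1=1
A.r0=2 B.r0=0 B.r1=2
A.r0=2 B.r0=1 B.r1=1
A.r0=2 B.r0=1 B.r1=2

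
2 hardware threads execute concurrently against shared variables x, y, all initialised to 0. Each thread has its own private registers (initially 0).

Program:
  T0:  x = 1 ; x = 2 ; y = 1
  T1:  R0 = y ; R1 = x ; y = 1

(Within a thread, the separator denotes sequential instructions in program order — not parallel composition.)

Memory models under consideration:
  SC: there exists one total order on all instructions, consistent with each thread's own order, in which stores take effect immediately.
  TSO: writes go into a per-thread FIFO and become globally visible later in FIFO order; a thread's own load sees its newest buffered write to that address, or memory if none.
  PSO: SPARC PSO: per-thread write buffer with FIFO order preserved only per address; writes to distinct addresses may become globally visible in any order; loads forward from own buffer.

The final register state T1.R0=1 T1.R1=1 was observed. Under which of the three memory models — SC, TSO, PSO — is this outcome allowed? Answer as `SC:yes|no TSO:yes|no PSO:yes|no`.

SC:no TSO:no PSO:yes

outcome vector order: (T1.R0,T1.R1)
under SC → (0,0); (0,1); (0,2); (1,2)
under TSO → (0,0); (0,1); (0,2); (1,2)
under PSO → (0,0); (0,1); (0,2); (1,0); (1,1); (1,2)
target (1,1) ∈ {PSO}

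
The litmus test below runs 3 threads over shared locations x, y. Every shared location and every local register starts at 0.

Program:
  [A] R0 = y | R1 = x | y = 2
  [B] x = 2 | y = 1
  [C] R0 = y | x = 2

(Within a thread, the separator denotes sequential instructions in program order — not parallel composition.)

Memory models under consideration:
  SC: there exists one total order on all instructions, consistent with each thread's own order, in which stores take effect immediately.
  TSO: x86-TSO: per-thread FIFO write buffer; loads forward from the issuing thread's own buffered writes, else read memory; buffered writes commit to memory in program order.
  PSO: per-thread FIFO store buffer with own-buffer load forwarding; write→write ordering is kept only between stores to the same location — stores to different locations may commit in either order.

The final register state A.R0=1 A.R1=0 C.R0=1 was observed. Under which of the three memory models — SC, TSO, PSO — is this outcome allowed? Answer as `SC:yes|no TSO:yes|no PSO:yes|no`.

SC:no TSO:no PSO:yes

outcome vector order: (A.R0,A.R1,C.R0)
SC: 9 outcomes — {0/0/0 0/0/1 0/0/2 0/2/0 0/2/1 0/2/2 1/2/0 1/2/1 1/2/2}
TSO: 9 outcomes — {0/0/0 0/0/1 0/0/2 0/2/0 0/2/1 0/2/2 1/2/0 1/2/1 1/2/2}
PSO: 12 outcomes — {0/0/0 0/0/1 0/0/2 0/2/0 0/2/1 0/2/2 1/0/0 1/0/1 1/0/2 1/2/0 1/2/1 1/2/2}
target 1/0/1 ∈ {PSO}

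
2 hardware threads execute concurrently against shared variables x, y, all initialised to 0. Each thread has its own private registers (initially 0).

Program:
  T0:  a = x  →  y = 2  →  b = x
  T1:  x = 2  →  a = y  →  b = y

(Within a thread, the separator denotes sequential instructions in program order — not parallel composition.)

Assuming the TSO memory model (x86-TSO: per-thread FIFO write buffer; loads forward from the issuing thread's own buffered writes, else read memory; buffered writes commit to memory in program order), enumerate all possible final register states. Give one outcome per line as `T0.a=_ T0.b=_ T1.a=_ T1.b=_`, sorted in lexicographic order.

outcome vector order: (T0.a,T0.b,T1.a,T1.b)
|TSO outcomes| = 9

T0.a=0 T0.b=0 T1.a=0 T1.b=0
T0.a=0 T0.b=0 T1.a=0 T1.b=2
T0.a=0 T0.b=0 T1.a=2 T1.b=2
T0.a=0 T0.b=2 T1.a=0 T1.b=0
T0.a=0 T0.b=2 T1.a=0 T1.b=2
T0.a=0 T0.b=2 T1.a=2 T1.b=2
T0.a=2 T0.b=2 T1.a=0 T1.b=0
T0.a=2 T0.b=2 T1.a=0 T1.b=2
T0.a=2 T0.b=2 T1.a=2 T1.b=2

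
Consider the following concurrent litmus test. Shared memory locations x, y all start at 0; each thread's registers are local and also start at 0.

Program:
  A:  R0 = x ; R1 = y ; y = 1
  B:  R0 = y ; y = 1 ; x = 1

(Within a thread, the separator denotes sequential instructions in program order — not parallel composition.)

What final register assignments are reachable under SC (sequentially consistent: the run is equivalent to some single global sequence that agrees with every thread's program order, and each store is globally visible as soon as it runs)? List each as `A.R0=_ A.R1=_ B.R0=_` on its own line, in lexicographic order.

outcome vector order: (A.R0,A.R1,B.R0)
|SC outcomes| = 4

A.R0=0 A.R1=0 B.R0=0
A.R0=0 A.R1=0 B.R0=1
A.R0=0 A.R1=1 B.R0=0
A.R0=1 A.R1=1 B.R0=0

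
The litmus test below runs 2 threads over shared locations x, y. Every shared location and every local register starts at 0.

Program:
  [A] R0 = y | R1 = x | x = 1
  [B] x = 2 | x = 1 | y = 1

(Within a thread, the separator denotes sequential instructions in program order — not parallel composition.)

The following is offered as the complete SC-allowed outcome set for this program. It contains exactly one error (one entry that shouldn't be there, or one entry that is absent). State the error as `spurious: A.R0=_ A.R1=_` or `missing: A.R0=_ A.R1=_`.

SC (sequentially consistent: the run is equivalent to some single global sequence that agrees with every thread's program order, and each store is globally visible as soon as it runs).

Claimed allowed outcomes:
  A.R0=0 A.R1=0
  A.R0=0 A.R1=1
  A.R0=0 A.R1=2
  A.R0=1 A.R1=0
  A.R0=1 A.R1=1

outcome vector order: (A.R0,A.R1)
SC: 4 outcomes — {00, 01, 02, 11}
claimed∖SC = {10}

spurious: A.R0=1 A.R1=0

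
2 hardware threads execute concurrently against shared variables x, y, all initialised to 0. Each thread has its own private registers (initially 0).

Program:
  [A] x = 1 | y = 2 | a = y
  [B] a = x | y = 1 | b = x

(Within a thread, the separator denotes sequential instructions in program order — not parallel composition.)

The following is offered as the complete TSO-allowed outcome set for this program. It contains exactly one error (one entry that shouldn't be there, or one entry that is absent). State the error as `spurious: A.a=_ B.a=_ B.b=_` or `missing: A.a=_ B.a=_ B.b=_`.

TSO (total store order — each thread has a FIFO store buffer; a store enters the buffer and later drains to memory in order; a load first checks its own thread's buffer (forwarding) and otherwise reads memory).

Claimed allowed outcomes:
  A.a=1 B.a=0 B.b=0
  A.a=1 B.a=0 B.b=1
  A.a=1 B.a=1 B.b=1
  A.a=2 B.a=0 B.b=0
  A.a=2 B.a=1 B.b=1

missing: A.a=2 B.a=0 B.b=1

outcome vector order: (A.a,B.a,B.b)
TSO (6): <1 0 0>, <1 0 1>, <1 1 1>, <2 0 0>, <2 0 1>, <2 1 1>
TSO∖claimed = {<2 0 1>}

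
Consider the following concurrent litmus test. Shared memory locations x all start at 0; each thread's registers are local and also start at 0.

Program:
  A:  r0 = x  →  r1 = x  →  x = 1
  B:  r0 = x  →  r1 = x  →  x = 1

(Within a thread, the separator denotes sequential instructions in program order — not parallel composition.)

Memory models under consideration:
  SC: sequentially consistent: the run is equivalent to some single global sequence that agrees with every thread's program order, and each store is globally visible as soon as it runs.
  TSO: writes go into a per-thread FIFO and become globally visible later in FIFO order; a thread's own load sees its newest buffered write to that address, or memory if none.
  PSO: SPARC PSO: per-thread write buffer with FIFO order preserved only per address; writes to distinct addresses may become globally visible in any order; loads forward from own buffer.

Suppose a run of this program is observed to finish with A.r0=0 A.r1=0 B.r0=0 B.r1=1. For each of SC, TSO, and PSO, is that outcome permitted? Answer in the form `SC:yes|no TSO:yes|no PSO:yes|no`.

outcome vector order: (A.r0,A.r1,B.r0,B.r1)
SC (5): (0,0,0,0), (0,0,0,1), (0,0,1,1), (0,1,0,0), (1,1,0,0)
TSO (5): (0,0,0,0), (0,0,0,1), (0,0,1,1), (0,1,0,0), (1,1,0,0)
PSO (5): (0,0,0,0), (0,0,0,1), (0,0,1,1), (0,1,0,0), (1,1,0,0)
target (0,0,0,1) ∈ {SC,TSO,PSO}

SC:yes TSO:yes PSO:yes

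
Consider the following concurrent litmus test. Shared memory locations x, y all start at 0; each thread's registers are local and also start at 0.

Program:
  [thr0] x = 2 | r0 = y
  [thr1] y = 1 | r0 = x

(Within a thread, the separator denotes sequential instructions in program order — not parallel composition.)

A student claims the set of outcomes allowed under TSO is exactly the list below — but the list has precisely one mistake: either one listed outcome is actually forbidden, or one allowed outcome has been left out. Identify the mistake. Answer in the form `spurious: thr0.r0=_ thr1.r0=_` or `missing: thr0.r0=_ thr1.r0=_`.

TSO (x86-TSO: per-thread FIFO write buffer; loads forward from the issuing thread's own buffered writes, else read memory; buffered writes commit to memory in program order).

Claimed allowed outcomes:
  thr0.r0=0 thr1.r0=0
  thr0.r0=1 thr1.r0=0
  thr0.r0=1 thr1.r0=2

outcome vector order: (thr0.r0,thr1.r0)
TSO: 4 outcomes — {<0 0>, <0 2>, <1 0>, <1 2>}
TSO∖claimed = {<0 2>}

missing: thr0.r0=0 thr1.r0=2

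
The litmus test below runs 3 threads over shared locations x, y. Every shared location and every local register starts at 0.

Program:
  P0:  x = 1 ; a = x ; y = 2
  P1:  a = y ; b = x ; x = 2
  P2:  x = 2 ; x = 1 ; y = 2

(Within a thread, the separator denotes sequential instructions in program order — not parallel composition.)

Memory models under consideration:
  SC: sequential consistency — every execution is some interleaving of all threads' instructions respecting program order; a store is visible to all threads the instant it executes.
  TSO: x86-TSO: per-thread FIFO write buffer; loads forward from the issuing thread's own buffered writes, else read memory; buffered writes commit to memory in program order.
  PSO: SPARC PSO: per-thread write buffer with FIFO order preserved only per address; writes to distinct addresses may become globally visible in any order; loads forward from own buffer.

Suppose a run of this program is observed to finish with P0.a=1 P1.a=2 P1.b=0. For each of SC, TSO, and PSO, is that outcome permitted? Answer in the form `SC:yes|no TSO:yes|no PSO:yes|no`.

SC:no TSO:no PSO:yes

outcome vector order: (P0.a,P1.a,P1.b)
SC (10): (1,0,0), (1,0,1), (1,0,2), (1,2,1), (1,2,2), (2,0,0), (2,0,1), (2,0,2), (2,2,1), (2,2,2)
TSO (10): (1,0,0), (1,0,1), (1,0,2), (1,2,1), (1,2,2), (2,0,0), (2,0,1), (2,0,2), (2,2,1), (2,2,2)
PSO (12): (1,0,0), (1,0,1), (1,0,2), (1,2,0), (1,2,1), (1,2,2), (2,0,0), (2,0,1), (2,0,2), (2,2,0), (2,2,1), (2,2,2)
target (1,2,0) ∈ {PSO}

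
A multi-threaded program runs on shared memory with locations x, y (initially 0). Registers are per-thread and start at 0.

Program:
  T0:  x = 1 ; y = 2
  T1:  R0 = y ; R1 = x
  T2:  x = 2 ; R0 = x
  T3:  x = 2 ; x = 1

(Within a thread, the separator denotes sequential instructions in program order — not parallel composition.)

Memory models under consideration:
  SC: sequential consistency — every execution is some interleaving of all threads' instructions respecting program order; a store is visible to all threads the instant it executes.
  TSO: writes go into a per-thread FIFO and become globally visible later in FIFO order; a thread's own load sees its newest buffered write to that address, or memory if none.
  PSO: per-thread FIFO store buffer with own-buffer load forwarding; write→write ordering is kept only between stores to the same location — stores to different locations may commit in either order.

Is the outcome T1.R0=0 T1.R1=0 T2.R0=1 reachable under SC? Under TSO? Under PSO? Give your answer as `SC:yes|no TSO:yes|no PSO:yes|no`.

SC:yes TSO:yes PSO:yes

outcome vector order: (T1.R0,T1.R1,T2.R0)
[SC] allowed = {0/0/1, 0/0/2, 0/1/1, 0/1/2, 0/2/1, 0/2/2, 2/1/1, 2/1/2, 2/2/1, 2/2/2}
[TSO] allowed = {0/0/1, 0/0/2, 0/1/1, 0/1/2, 0/2/1, 0/2/2, 2/1/1, 2/1/2, 2/2/1, 2/2/2}
[PSO] allowed = {0/0/1, 0/0/2, 0/1/1, 0/1/2, 0/2/1, 0/2/2, 2/0/1, 2/0/2, 2/1/1, 2/1/2, 2/2/1, 2/2/2}
target 0/0/1 ∈ {SC,TSO,PSO}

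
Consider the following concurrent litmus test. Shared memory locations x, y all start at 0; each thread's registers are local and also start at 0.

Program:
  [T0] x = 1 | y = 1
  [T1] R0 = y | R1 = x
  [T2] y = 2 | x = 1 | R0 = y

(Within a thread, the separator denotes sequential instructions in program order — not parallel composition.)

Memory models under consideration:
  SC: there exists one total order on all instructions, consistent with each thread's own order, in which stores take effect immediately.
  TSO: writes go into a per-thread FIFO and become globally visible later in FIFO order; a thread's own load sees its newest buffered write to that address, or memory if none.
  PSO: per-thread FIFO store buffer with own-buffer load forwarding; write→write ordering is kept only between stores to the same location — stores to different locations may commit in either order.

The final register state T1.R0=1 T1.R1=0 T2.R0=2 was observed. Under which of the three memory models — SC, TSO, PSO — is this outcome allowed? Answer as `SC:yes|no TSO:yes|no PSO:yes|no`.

outcome vector order: (T1.R0,T1.R1,T2.R0)
SC: 10 outcomes — {0/0/1; 0/0/2; 0/1/1; 0/1/2; 1/1/1; 1/1/2; 2/0/1; 2/0/2; 2/1/1; 2/1/2}
TSO: 10 outcomes — {0/0/1; 0/0/2; 0/1/1; 0/1/2; 1/1/1; 1/1/2; 2/0/1; 2/0/2; 2/1/1; 2/1/2}
PSO: 12 outcomes — {0/0/1; 0/0/2; 0/1/1; 0/1/2; 1/0/1; 1/0/2; 1/1/1; 1/1/2; 2/0/1; 2/0/2; 2/1/1; 2/1/2}
target 1/0/2 ∈ {PSO}

SC:no TSO:no PSO:yes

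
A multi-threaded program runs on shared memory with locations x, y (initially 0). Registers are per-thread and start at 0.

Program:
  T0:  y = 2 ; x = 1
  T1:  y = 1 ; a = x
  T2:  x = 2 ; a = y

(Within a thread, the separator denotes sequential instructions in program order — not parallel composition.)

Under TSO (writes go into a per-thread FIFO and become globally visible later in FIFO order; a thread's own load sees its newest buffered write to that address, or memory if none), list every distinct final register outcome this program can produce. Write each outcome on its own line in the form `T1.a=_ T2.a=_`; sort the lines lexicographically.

T1.a=0 T2.a=0
T1.a=0 T2.a=1
T1.a=0 T2.a=2
T1.a=1 T2.a=0
T1.a=1 T2.a=1
T1.a=1 T2.a=2
T1.a=2 T2.a=0
T1.a=2 T2.a=1
T1.a=2 T2.a=2

outcome vector order: (T1.a,T2.a)
|TSO outcomes| = 9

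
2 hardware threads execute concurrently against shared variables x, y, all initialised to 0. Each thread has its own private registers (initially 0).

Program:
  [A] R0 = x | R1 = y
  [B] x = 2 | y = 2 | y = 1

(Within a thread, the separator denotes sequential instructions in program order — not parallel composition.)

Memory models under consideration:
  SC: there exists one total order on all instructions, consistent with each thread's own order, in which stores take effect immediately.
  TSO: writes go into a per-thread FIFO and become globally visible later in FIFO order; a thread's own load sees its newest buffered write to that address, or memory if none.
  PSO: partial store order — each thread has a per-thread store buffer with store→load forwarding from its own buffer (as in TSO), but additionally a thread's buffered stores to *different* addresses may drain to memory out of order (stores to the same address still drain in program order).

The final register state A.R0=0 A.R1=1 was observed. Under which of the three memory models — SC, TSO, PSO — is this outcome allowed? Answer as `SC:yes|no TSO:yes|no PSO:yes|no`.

SC:yes TSO:yes PSO:yes

outcome vector order: (A.R0,A.R1)
SC (6): <0 0>, <0 1>, <0 2>, <2 0>, <2 1>, <2 2>
TSO (6): <0 0>, <0 1>, <0 2>, <2 0>, <2 1>, <2 2>
PSO (6): <0 0>, <0 1>, <0 2>, <2 0>, <2 1>, <2 2>
target <0 1> ∈ {SC,TSO,PSO}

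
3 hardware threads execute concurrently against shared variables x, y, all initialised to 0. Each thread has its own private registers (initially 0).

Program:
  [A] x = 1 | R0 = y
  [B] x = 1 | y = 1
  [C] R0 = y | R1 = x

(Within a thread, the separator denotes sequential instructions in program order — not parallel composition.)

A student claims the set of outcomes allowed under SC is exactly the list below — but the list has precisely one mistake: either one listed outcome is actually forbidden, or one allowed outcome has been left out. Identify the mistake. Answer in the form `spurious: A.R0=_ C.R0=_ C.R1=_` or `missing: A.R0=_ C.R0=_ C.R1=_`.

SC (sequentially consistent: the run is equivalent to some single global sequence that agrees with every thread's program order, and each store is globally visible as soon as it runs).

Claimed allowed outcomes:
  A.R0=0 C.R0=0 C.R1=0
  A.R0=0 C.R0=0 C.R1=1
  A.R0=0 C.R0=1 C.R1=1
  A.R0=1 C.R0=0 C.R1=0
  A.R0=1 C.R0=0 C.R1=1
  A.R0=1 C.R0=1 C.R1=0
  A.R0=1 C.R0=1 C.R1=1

outcome vector order: (A.R0,C.R0,C.R1)
under SC → 0/0/0, 0/0/1, 0/1/1, 1/0/0, 1/0/1, 1/1/1
claimed∖SC = {1/1/0}

spurious: A.R0=1 C.R0=1 C.R1=0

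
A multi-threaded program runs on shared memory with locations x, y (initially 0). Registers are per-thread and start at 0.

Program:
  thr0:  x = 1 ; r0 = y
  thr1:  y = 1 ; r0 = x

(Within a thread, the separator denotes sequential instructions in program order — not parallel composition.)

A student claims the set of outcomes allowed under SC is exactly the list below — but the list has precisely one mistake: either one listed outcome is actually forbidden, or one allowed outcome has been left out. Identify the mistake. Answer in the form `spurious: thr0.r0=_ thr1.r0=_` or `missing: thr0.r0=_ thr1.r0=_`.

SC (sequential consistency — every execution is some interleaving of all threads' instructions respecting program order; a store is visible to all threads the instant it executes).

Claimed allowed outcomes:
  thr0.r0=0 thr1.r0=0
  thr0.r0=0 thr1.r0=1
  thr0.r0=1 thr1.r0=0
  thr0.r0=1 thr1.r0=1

outcome vector order: (thr0.r0,thr1.r0)
SC (3): (0,1); (1,0); (1,1)
claimed∖SC = {(0,0)}

spurious: thr0.r0=0 thr1.r0=0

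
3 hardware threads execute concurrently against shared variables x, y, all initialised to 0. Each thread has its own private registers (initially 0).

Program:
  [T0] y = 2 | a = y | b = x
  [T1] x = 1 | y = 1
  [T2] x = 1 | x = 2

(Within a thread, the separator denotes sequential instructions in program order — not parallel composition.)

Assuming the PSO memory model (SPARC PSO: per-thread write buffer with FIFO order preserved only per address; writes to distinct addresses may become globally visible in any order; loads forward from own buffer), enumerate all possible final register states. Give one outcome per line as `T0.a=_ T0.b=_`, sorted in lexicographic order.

T0.a=1 T0.b=0
T0.a=1 T0.b=1
T0.a=1 T0.b=2
T0.a=2 T0.b=0
T0.a=2 T0.b=1
T0.a=2 T0.b=2

outcome vector order: (T0.a,T0.b)
|PSO outcomes| = 6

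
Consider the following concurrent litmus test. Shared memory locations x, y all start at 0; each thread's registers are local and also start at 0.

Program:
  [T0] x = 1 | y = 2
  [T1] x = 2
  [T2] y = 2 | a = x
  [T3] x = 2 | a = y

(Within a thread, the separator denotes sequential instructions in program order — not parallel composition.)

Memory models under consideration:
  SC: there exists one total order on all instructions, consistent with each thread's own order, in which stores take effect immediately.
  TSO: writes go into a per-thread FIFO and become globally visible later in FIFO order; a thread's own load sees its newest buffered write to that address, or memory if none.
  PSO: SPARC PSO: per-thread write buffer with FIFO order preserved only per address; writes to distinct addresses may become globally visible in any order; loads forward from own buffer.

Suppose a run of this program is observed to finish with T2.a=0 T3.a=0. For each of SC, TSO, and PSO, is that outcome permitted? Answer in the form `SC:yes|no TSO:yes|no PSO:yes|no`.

outcome vector order: (T2.a,T3.a)
SC (5): 02; 10; 12; 20; 22
TSO (6): 00; 02; 10; 12; 20; 22
PSO (6): 00; 02; 10; 12; 20; 22
target 00 ∈ {TSO,PSO}

SC:no TSO:yes PSO:yes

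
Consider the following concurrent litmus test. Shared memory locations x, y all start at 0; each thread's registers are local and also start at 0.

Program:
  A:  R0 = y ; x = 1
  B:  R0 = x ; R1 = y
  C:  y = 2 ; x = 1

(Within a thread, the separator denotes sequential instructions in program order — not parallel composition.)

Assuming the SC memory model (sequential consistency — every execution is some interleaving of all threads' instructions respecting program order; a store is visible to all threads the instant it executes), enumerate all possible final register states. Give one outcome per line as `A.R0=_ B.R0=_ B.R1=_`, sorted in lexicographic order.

outcome vector order: (A.R0,B.R0,B.R1)
|SC outcomes| = 7

A.R0=0 B.R0=0 B.R1=0
A.R0=0 B.R0=0 B.R1=2
A.R0=0 B.R0=1 B.R1=0
A.R0=0 B.R0=1 B.R1=2
A.R0=2 B.R0=0 B.R1=0
A.R0=2 B.R0=0 B.R1=2
A.R0=2 B.R0=1 B.R1=2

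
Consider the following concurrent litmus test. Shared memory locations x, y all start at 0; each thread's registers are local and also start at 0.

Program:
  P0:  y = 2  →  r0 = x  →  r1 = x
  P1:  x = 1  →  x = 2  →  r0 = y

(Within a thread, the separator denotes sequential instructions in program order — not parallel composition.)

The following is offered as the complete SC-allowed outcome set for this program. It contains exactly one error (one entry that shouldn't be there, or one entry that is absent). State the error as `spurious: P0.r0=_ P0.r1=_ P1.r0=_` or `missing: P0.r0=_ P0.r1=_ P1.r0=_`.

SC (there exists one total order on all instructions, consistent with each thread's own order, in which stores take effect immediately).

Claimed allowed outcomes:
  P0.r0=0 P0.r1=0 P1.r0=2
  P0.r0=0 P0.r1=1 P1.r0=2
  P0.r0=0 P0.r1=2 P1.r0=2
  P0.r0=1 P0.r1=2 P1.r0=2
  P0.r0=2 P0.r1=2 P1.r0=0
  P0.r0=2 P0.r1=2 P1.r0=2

outcome vector order: (P0.r0,P0.r1,P1.r0)
[SC] allowed = {002, 012, 022, 112, 122, 220, 222}
SC∖claimed = {112}

missing: P0.r0=1 P0.r1=1 P1.r0=2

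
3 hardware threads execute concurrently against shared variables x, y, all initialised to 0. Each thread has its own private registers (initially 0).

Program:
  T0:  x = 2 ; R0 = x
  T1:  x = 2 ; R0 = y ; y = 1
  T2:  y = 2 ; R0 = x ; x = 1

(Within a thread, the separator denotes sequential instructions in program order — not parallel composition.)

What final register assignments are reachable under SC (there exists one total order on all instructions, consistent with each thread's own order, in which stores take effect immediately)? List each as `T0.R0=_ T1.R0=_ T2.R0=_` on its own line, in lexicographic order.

outcome vector order: (T0.R0,T1.R0,T2.R0)
|SC outcomes| = 6

T0.R0=1 T1.R0=0 T2.R0=2
T0.R0=1 T1.R0=2 T2.R0=0
T0.R0=1 T1.R0=2 T2.R0=2
T0.R0=2 T1.R0=0 T2.R0=2
T0.R0=2 T1.R0=2 T2.R0=0
T0.R0=2 T1.R0=2 T2.R0=2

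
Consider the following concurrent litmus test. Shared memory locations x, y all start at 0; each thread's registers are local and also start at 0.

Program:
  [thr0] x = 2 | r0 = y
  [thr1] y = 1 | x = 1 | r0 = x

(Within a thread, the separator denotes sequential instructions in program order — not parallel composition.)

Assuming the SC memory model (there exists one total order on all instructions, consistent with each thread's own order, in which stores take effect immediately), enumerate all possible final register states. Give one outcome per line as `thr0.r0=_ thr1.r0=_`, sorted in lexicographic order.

outcome vector order: (thr0.r0,thr1.r0)
|SC outcomes| = 3

thr0.r0=0 thr1.r0=1
thr0.r0=1 thr1.r0=1
thr0.r0=1 thr1.r0=2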